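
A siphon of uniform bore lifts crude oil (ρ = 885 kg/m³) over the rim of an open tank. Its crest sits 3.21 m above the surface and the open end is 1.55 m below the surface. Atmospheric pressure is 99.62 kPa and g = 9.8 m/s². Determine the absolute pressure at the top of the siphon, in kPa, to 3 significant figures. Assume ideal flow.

Bernoulli surface→outlet gives ½v² = g·h_out, so v = √(2·9.8·1.55) = 5.51 m/s.
With constant cross-section the crest speed equals v; applying Bernoulli from the surface up to the crest, P_top = P_atm − ½ρv² − ρg·h_top.
P_top = 99620 − ½·885·5.51² − 885·9.8·3.21 = 58300 Pa.

58.3 kPa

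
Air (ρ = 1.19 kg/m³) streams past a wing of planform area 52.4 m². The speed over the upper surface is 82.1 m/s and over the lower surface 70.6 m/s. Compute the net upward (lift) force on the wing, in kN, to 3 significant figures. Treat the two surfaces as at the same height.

The faster flow above has the lower pressure; Bernoulli (same height) gives ΔP = ½ρ(v_up² − v_low²).
ΔP = ½·1.19·(82.1² − 70.6²) = 1040 Pa.
Lift = ΔP · A = 1040 × 52.4 = 54800 N.

F = 54.8 kN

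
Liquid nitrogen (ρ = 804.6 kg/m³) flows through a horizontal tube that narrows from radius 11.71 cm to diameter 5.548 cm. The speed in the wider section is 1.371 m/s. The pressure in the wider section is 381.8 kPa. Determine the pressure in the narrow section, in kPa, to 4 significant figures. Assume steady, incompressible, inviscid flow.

P₂ ≈ 142.4 kPa

The volume flow rate is constant, so v₂ = (A₁/A₂)v₁ = (430.8/24.17)·1.371 = 24.43 m/s.
Along the horizontal streamline, P + ½ρv² is constant.
P₂ = P₁ − ½ρ(v₂² − v₁²) = 381800 − ½·804.6·(24.43² − 1.371²) = 381800 − 239400 = 142400 Pa.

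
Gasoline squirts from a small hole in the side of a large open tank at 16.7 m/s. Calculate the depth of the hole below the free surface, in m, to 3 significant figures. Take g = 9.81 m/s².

14.2 m

For a small hole in a large open tank, ½v² = gh, giving h = v²/(2g).
h = 16.7²/(2·9.81) = 279/19.62 = 14.2 m.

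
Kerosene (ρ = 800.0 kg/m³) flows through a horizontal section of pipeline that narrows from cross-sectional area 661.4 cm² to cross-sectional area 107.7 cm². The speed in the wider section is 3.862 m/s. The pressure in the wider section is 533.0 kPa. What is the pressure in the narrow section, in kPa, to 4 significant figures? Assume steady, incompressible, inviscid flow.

By continuity, v₂ = v₁·A₁/A₂ = 3.862·(661.4/107.7) = 23.72 m/s.
Along the horizontal streamline, P + ½ρv² is constant.
P₂ = P₁ − ½ρ(v₂² − v₁²) = 533000 − ½·800.0·(23.72² − 3.862²) = 533000 − 219000 = 314000 Pa.

314.0 kPa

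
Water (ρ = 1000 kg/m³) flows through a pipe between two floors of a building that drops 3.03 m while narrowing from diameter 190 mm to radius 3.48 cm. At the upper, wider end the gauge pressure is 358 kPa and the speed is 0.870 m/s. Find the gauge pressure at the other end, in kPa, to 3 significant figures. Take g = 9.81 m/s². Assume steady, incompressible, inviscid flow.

367 kPa

Mass conservation (A₁v₁ = A₂v₂) gives v₂ = 0.870 × 284/38.0 = 6.48 m/s.
Bernoulli: P₁ + ½ρv₁² + ρg h₁ = P₂ + ½ρv₂² + ρg h₂, so P₂ = P₁ + ½ρ(v₁² − v₂²) − ρg(h₂ − h₁).
P₂ = 358000 + ½·1000·(0.870² − 6.48²) − 1000·9.81·(−3.03) = 358000 + (-20600) − (-29700) = 367000 Pa.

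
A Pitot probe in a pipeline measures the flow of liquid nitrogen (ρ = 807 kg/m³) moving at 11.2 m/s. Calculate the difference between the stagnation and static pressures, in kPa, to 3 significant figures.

ΔP = 50.6 kPa

Bernoulli between the free stream and the stagnation point: ½ρv² = P_stag − P_static.
ΔP = ½·807·11.2² = 50600 Pa.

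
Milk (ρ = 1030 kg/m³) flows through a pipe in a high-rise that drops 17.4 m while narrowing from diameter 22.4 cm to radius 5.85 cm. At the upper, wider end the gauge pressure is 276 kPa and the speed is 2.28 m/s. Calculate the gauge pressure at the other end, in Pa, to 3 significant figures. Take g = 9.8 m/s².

P₂ = 418000 Pa

Mass conservation (A₁v₁ = A₂v₂) gives v₂ = 2.28 × 394/108 = 8.36 m/s.
Energy conservation along the streamline gives P₂ = P₁ − ½ρ(v₂² − v₁²) − ρg(h₂ − h₁).
P₂ = 276000 + ½·1030·(2.28² − 8.36²) − 1030·9.8·(−17.4) = 276000 + (-33300) − (-176000) = 418000 Pa.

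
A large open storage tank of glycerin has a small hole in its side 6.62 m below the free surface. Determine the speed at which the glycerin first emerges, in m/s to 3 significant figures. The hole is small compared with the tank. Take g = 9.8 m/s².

With the surface at rest and both surface and jet at atmospheric pressure, Bernoulli gives ρg h = ½ρv², so v = √(2gh) = √(2·9.8·6.62) = 11.4 m/s.

v ≈ 11.4 m/s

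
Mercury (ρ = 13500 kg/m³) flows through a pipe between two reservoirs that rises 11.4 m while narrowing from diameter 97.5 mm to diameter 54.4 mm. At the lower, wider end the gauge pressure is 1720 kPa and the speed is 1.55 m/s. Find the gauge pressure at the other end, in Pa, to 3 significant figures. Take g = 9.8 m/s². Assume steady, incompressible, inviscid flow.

By continuity, v₂ = v₁·A₁/A₂ = 1.55·(74.7/23.2) = 4.98 m/s.
Energy conservation along the streamline gives P₂ = P₁ − ½ρ(v₂² − v₁²) − ρg(h₂ − h₁).
P₂ = 1720000 + ½·13500·(1.55² − 4.98²) − 13500·9.8·(+11.4) = 1720000 + (-151000) − (1510000) = 60700 Pa.

P₂ = 60700 Pa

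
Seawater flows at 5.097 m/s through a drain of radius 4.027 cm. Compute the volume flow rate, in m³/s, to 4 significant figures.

0.02597 m³/s

Q = A·v = 0.005095 m² × 5.097 m/s = 0.02597 m³/s.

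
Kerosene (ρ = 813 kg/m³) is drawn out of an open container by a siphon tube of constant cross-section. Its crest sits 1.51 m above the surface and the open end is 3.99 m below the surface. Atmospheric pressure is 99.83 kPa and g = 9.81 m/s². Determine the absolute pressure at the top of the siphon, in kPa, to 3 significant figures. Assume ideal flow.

P_top ≈ 56.0 kPa

Bernoulli surface→outlet gives ½v² = g·h_out, so v = √(2·9.81·3.99) = 8.85 m/s.
Continuity keeps v the same throughout the tube; from surface to crest, P_atm + 0 = P_top + ½ρv² + ρg·h_top.
P_top = 99830 − ½·813·8.85² − 813·9.81·1.51 = 56000 Pa.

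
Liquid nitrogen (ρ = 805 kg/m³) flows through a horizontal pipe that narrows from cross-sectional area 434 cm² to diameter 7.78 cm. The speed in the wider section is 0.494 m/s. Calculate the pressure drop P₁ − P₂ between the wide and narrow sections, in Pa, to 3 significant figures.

By continuity, v₂ = v₁·A₁/A₂ = 0.494·(434/47.5) = 4.51 m/s.
Along the horizontal streamline, P + ½ρv² is constant.
P₁ − P₂ = ½·805·(4.51² − 0.494²) = ½·805·20.1 = 8090 Pa.

8090 Pa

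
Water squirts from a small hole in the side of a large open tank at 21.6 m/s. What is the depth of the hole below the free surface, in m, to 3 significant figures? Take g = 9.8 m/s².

h ≈ 23.8 m

Inverting v = √(2gh) gives h = v² / 2g.
h = 21.6²/(2·9.8) = 467/19.60 = 23.8 m.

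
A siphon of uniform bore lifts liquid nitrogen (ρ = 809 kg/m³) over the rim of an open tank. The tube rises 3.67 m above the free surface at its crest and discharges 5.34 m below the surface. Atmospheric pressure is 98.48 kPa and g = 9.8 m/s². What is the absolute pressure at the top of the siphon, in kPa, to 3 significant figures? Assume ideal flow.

The outlet speed comes from Torricelli: v = √(2g·5.34) = 10.2 m/s.
The bore is uniform, so the speed at the crest is the same v. Bernoulli surface→crest: P_atm = P_top + ½ρv² + ρg·h_top.
P_top = 98480 − ½·809·10.2² − 809·9.8·3.67 = 27000 Pa.

P_top = 27.0 kPa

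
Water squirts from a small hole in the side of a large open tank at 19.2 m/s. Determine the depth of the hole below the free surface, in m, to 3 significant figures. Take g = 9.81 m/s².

h ≈ 18.8 m

For a small hole in a large open tank, ½v² = gh, giving h = v²/(2g).
h = 19.2²/(2·9.81) = 369/19.62 = 18.8 m.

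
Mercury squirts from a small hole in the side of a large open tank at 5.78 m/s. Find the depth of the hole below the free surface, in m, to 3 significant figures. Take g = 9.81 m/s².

For a small hole in a large open tank, ½v² = gh, giving h = v²/(2g).
h = 5.78²/(2·9.81) = 33.4/19.62 = 1.70 m.

h ≈ 1.70 m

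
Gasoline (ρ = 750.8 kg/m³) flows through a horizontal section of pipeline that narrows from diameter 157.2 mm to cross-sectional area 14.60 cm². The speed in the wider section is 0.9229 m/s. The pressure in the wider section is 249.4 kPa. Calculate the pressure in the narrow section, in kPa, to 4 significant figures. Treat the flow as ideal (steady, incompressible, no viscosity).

P₂ ≈ 193.2 kPa

Continuity gives A₁v₁ = A₂v₂, so v₂ = (194.1 cm²)/(14.60 cm²) × 0.9229 m/s = 12.27 m/s.
Bernoulli (h₁ = h₂): P₁ − P₂ = ½ρ(v₂² − v₁²).
P₂ = P₁ − ½ρ(v₂² − v₁²) = 249400 − ½·750.8·(12.27² − 0.9229²) = 249400 − 56190 = 193200 Pa.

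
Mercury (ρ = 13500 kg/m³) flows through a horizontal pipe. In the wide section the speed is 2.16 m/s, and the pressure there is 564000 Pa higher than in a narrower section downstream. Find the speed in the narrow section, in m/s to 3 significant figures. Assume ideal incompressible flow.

Horizontal Bernoulli: P₁ + ½ρv₁² = P₂ + ½ρv₂², so v₂² = v₁² + 2(P₁ − P₂)/ρ.
v₂ = √(2.16² + 2·564000/13500) = √(4.67 + 83.6) = 9.39 m/s.

v₂ ≈ 9.39 m/s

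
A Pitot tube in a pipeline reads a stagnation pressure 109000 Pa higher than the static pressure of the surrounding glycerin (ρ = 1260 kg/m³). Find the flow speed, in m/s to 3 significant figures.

Bernoulli between the free stream and the stagnation point: ½ρv² = P_stag − P_static.
v = √(2ΔP/ρ) = √(2·109000/1260) = 13.2 m/s.

13.2 m/s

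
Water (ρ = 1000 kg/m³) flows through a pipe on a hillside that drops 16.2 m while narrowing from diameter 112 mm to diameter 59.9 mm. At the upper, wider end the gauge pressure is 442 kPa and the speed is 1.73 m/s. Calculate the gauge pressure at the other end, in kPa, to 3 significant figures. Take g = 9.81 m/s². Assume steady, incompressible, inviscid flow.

P₂ = 584 kPa

Continuity gives A₁v₁ = A₂v₂, so v₂ = (98.5 cm²)/(28.2 cm²) × 1.73 m/s = 6.05 m/s.
Energy conservation along the streamline gives P₂ = P₁ − ½ρ(v₂² − v₁²) − ρg(h₂ − h₁).
P₂ = 442000 + ½·1000·(1.73² − 6.05²) − 1000·9.81·(−16.2) = 442000 + (-16800) − (-159000) = 584000 Pa.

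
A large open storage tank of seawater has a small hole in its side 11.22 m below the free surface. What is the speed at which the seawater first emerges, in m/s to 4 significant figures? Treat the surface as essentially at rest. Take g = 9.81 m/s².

The surface is effectively still and both ends are open, so ½v² = gh and v = √(2·9.81·11.22) = 14.84 m/s.

v ≈ 14.84 m/s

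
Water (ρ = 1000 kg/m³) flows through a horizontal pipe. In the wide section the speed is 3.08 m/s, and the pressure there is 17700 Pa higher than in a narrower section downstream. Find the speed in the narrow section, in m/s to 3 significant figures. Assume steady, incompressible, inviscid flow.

With h₁ = h₂, rearranging Bernoulli gives v₂ = √(v₁² + 2ΔP/ρ).
v₂ = √(3.08² + 2·17700/1000) = √(9.49 + 35.4) = 6.70 m/s.

v₂ = 6.70 m/s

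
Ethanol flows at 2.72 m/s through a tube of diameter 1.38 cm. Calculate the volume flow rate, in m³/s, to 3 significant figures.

Q = A·v = 0.000150 m² × 2.72 m/s = 0.000407 m³/s.

Q = 0.000407 m³/s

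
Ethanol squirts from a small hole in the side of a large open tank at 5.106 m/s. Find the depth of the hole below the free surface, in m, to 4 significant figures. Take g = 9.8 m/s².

h = 1.330 m

Torricelli: v = √(2gh), so h = v²/(2g).
h = 5.106²/(2·9.8) = 26.07/19.60 = 1.330 m.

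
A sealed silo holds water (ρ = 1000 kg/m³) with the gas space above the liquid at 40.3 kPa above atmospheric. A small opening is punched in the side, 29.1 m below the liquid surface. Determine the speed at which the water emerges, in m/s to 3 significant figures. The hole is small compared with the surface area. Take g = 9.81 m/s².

Take point 1 at the surface (v₁ ≈ 0) and point 2 at the hole (at atmospheric pressure). Bernoulli: P₁ + ρg h = P_atm + ½ρv₂².
With P₁ − P_atm = 40300 Pa, v₂ = √(2gh + 2ΔP/ρ) = √(2·9.81·29.1 + 2·40300/1000) = 25.5 m/s.

v ≈ 25.5 m/s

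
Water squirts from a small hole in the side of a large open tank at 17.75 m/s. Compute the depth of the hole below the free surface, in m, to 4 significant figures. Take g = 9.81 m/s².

h = 16.06 m

Torricelli: v = √(2gh), so h = v²/(2g).
h = 17.75²/(2·9.81) = 315.1/19.62 = 16.06 m.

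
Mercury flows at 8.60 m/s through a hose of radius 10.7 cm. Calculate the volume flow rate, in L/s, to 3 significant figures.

Q ≈ 309 L/s

Q = A·v = 0.0360 m² × 8.60 m/s = 0.309 m³/s.
Converting: 0.309 m³/s × 1000 = 309 L/s.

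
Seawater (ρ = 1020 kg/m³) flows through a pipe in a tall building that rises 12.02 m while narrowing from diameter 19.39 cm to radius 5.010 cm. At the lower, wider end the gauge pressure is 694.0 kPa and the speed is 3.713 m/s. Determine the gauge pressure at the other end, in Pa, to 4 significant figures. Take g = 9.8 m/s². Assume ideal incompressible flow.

482300 Pa

By continuity, v₂ = v₁·A₁/A₂ = 3.713·(295.3/78.85) = 13.90 m/s.
Energy conservation along the streamline gives P₂ = P₁ − ½ρ(v₂² − v₁²) − ρg(h₂ − h₁).
P₂ = 694000 + ½·1020·(3.713² − 13.90²) − 1020·9.8·(+12.02) = 694000 + (-91570) − (120200) = 482300 Pa.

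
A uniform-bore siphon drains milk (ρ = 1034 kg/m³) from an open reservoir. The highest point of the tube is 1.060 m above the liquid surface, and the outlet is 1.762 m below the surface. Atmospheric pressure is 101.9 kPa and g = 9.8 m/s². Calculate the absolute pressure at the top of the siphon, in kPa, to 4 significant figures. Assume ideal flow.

Bernoulli surface→outlet gives ½v² = g·h_out, so v = √(2·9.8·1.762) = 5.877 m/s.
The bore is uniform, so the speed at the crest is the same v. Bernoulli surface→crest: P_atm = P_top + ½ρv² + ρg·h_top.
P_top = 101900 − ½·1034·5.877² − 1034·9.8·1.060 = 73300 Pa.

P_top = 73.30 kPa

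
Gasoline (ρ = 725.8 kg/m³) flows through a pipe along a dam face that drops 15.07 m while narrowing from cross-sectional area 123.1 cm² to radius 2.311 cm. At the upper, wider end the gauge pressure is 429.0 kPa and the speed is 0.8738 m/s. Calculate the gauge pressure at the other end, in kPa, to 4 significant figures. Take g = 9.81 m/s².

Mass conservation (A₁v₁ = A₂v₂) gives v₂ = 0.8738 × 123.1/16.78 = 6.411 m/s.
Bernoulli: P₁ + ½ρv₁² + ρg h₁ = P₂ + ½ρv₂² + ρg h₂, so P₂ = P₁ + ½ρ(v₁² − v₂²) − ρg(h₂ − h₁).
P₂ = 429000 + ½·725.8·(0.8738² − 6.411²) − 725.8·9.81·(−15.07) = 429000 + (-14640) − (-107300) = 521700 Pa.

P₂ ≈ 521.7 kPa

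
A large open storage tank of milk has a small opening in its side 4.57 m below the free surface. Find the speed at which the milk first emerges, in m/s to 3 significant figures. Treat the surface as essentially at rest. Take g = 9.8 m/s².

Torricelli's result v = √(2gh) gives v = √(2·9.8·4.57) = 9.46 m/s.

9.46 m/s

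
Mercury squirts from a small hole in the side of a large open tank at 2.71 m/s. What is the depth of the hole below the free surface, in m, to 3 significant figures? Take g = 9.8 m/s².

For a small hole in a large open tank, ½v² = gh, giving h = v²/(2g).
h = 2.71²/(2·9.8) = 7.34/19.60 = 0.375 m.

0.375 m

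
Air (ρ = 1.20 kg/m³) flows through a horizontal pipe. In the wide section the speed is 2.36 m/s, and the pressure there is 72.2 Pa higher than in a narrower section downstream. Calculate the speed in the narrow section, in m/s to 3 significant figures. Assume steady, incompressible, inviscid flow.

11.2 m/s

With h₁ = h₂, rearranging Bernoulli gives v₂ = √(v₁² + 2ΔP/ρ).
v₂ = √(2.36² + 2·72.2/1.20) = √(5.57 + 120) = 11.2 m/s.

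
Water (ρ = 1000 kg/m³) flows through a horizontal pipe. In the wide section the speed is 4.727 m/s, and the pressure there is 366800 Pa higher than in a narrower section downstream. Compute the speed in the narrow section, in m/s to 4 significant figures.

Along the level pipe P + ½ρv² is conserved, hence v₂² = v₁² + 2(P₁ − P₂)/ρ.
v₂ = √(4.727² + 2·366800/1000) = √(22.34 + 733.6) = 27.49 m/s.

v₂ ≈ 27.49 m/s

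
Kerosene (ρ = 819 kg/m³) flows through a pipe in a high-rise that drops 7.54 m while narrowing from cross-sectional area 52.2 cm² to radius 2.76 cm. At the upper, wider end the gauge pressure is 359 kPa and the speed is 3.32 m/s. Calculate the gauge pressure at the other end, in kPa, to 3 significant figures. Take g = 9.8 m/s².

P₂ ≈ 403 kPa

The volume flow rate is constant, so v₂ = (A₁/A₂)v₁ = (52.2/23.9)·3.32 = 7.24 m/s.
Applying Bernoulli between the two ends and solving for P₂: P₂ = P₁ + ½ρ(v₁² − v₂²) − ρgΔh.
P₂ = 359000 + ½·819·(3.32² − 7.24²) − 819·9.8·(−7.54) = 359000 + (-17000) − (-60500) = 403000 Pa.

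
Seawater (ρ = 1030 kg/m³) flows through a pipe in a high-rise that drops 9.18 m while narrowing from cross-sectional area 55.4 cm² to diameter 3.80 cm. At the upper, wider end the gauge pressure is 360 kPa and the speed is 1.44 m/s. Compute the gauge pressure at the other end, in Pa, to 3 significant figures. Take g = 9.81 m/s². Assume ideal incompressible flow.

428000 Pa

Mass conservation (A₁v₁ = A₂v₂) gives v₂ = 1.44 × 55.4/11.3 = 7.03 m/s.
Applying Bernoulli between the two ends and solving for P₂: P₂ = P₁ + ½ρ(v₁² − v₂²) − ρgΔh.
P₂ = 360000 + ½·1030·(1.44² − 7.03²) − 1030·9.81·(−9.18) = 360000 + (-24400) − (-92800) = 428000 Pa.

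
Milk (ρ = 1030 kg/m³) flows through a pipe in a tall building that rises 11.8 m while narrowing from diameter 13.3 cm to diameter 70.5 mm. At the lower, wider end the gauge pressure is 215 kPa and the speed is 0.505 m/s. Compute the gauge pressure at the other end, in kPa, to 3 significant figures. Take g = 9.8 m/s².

Continuity gives A₁v₁ = A₂v₂, so v₂ = (139 cm²)/(39.0 cm²) × 0.505 m/s = 1.80 m/s.
Bernoulli: P₁ + ½ρv₁² + ρg h₁ = P₂ + ½ρv₂² + ρg h₂, so P₂ = P₁ + ½ρ(v₁² − v₂²) − ρg(h₂ − h₁).
P₂ = 215000 + ½·1030·(0.505² − 1.80²) − 1030·9.8·(+11.8) = 215000 + (-1530) − (119000) = 94400 Pa.

P₂ ≈ 94.4 kPa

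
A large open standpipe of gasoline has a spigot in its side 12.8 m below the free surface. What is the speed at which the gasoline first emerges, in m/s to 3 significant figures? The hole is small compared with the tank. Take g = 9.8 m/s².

With the surface at rest and both surface and jet at atmospheric pressure, Bernoulli gives ρg h = ½ρv², so v = √(2gh) = √(2·9.8·12.8) = 15.8 m/s.

v ≈ 15.8 m/s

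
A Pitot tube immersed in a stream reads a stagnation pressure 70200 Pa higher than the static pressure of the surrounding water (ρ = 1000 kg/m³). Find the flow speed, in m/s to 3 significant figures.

The dynamic pressure equals the rise in static pressure at the stagnation point: ΔP = ½ρv².
v = √(2ΔP/ρ) = √(2·70200/1000) = 11.8 m/s.

11.8 m/s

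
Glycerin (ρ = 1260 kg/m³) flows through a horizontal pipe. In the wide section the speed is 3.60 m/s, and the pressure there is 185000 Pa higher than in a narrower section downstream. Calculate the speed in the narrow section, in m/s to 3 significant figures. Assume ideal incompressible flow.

17.5 m/s

Horizontal Bernoulli: P₁ + ½ρv₁² = P₂ + ½ρv₂², so v₂² = v₁² + 2(P₁ − P₂)/ρ.
v₂ = √(3.60² + 2·185000/1260) = √(13.0 + 294) = 17.5 m/s.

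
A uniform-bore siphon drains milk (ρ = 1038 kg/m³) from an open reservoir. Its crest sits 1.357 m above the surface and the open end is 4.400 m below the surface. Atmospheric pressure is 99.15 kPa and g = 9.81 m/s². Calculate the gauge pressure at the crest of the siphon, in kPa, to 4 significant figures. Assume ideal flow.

The outlet speed comes from Torricelli: v = √(2g·4.400) = 9.291 m/s.
The bore is uniform, so the speed at the crest is the same v. Bernoulli surface→crest: P_atm = P_top + ½ρv² + ρg·h_top.
P_top = 99150 − ½·1038·9.291² − 1038·9.81·1.357 = 40530 Pa. So P_gauge = P_top − P_atm = -58620 Pa.

P_gauge ≈ -58.62 kPa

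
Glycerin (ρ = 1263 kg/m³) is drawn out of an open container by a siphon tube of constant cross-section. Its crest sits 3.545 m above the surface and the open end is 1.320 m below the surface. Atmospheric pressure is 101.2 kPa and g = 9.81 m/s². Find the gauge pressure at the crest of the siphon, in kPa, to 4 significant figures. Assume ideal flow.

-60.28 kPa

The outlet speed comes from Torricelli: v = √(2g·1.320) = 5.089 m/s.
Continuity keeps v the same throughout the tube; from surface to crest, P_atm + 0 = P_top + ½ρv² + ρg·h_top.
P_top = 101200 − ½·1263·5.089² − 1263·9.81·3.545 = 40920 Pa. So P_gauge = P_top − P_atm = -60280 Pa.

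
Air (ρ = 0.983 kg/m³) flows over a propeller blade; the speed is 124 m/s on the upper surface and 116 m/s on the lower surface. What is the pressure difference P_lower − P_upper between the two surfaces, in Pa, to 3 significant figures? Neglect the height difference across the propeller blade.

With negligible Δh, P + ½ρv² is constant, so P_low − P_up = ½ρ(v_up² − v_low²).
ΔP = ½·0.983·(124² − 116²) = 944 Pa.

ΔP ≈ 944 Pa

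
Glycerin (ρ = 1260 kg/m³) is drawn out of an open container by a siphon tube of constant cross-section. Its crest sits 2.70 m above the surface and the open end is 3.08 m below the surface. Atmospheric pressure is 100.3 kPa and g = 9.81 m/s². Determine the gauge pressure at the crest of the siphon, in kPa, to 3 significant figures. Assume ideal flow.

From the surface to the outlet (both open to atmosphere, surface at rest): v = √(2g·h_out) = √(2·9.81·3.08) = 7.77 m/s.
The bore is uniform, so the speed at the crest is the same v. Bernoulli surface→crest: P_atm = P_top + ½ρv² + ρg·h_top.
P_top = 100300 − ½·1260·7.77² − 1260·9.81·2.70 = 28900 Pa. So P_gauge = P_top − P_atm = -71400 Pa.

P_gauge = -71.4 kPa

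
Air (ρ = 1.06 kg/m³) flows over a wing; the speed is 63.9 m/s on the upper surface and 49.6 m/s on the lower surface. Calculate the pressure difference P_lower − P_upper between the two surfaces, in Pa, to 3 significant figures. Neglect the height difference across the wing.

With negligible Δh, P + ½ρv² is constant, so P_low − P_up = ½ρ(v_up² − v_low²).
ΔP = ½·1.06·(63.9² − 49.6²) = 860 Pa.

ΔP ≈ 860 Pa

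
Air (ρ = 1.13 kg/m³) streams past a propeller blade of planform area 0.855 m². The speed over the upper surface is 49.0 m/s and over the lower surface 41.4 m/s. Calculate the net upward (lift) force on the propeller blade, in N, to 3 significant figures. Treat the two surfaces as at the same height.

F ≈ 332 N

From P + ½ρv² = const at equal height, P_low − P_up = ½ρ(v_up² − v_low²).
ΔP = ½·1.13·(49.0² − 41.4²) = 388 Pa.
Lift = ΔP · A = 388 × 0.855 = 332 N.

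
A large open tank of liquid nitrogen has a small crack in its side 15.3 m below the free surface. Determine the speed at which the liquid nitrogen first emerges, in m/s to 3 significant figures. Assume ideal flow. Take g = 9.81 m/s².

v = 17.3 m/s

Torricelli's result v = √(2gh) gives v = √(2·9.81·15.3) = 17.3 m/s.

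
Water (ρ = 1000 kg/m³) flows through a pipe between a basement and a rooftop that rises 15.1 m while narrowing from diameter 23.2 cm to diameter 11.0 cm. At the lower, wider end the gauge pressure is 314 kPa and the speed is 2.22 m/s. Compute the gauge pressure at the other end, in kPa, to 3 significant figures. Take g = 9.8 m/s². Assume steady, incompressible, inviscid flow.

By continuity, v₂ = v₁·A₁/A₂ = 2.22·(423/95.0) = 9.88 m/s.
Energy conservation along the streamline gives P₂ = P₁ − ½ρ(v₂² − v₁²) − ρg(h₂ − h₁).
P₂ = 314000 + ½·1000·(2.22² − 9.88²) − 1000·9.8·(+15.1) = 314000 + (-46300) − (148000) = 120000 Pa.

P₂ ≈ 120 kPa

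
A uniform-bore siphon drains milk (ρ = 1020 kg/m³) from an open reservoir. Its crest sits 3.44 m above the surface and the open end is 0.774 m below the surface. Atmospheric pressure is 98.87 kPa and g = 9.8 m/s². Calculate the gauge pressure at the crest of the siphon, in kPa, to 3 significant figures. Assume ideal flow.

P_gauge ≈ -42.1 kPa

From the surface to the outlet (both open to atmosphere, surface at rest): v = √(2g·h_out) = √(2·9.8·0.774) = 3.89 m/s.
Continuity keeps v the same throughout the tube; from surface to crest, P_atm + 0 = P_top + ½ρv² + ρg·h_top.
P_top = 98870 − ½·1020·3.89² − 1020·9.8·3.44 = 56700 Pa. So P_gauge = P_top − P_atm = -42100 Pa.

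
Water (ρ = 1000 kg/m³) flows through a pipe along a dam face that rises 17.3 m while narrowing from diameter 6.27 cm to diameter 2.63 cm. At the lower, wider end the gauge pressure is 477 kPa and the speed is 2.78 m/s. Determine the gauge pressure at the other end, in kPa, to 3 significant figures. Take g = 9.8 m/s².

P₂ ≈ 186 kPa

The volume flow rate is constant, so v₂ = (A₁/A₂)v₁ = (30.9/5.43)·2.78 = 15.8 m/s.
Applying Bernoulli between the two ends and solving for P₂: P₂ = P₁ + ½ρ(v₁² − v₂²) − ρgΔh.
P₂ = 477000 + ½·1000·(2.78² − 15.8²) − 1000·9.8·(+17.3) = 477000 + (-121000) − (170000) = 186000 Pa.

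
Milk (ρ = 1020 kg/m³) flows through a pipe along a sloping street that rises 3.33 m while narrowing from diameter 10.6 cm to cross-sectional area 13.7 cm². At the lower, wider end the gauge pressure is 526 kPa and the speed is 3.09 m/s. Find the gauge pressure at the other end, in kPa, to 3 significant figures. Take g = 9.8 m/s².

By continuity, v₂ = v₁·A₁/A₂ = 3.09·(88.2/13.7) = 19.9 m/s.
Energy conservation along the streamline gives P₂ = P₁ − ½ρ(v₂² − v₁²) − ρg(h₂ − h₁).
P₂ = 526000 + ½·1020·(3.09² − 19.9²) − 1020·9.8·(+3.33) = 526000 + (-197000) − (33300) = 296000 Pa.

P₂ ≈ 296 kPa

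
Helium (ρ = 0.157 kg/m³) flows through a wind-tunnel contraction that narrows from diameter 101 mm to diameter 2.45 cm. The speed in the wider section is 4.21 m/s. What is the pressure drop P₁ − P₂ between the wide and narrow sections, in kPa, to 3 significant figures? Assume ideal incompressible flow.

Mass conservation (A₁v₁ = A₂v₂) gives v₂ = 4.21 × 80.1/4.71 = 71.5 m/s.
With no height change, Bernoulli's equation is P₁ + ½ρv₁² = P₂ + ½ρv₂².
P₁ − P₂ = ½·0.157·(71.5² − 4.21²) = ½·0.157·5100 = 400 Pa.

ΔP ≈ 0.400 kPa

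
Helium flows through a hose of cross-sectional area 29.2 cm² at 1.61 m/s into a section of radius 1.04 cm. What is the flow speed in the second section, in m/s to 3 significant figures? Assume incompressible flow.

v₂ ≈ 13.8 m/s

By continuity, v₂ = v₁·A₁/A₂ = 1.61·(29.2/3.40) = 13.8 m/s.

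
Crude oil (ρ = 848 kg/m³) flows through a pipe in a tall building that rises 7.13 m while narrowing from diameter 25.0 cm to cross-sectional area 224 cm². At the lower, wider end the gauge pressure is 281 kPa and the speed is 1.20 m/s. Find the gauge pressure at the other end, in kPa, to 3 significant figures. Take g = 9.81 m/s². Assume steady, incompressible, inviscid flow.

Mass conservation (A₁v₁ = A₂v₂) gives v₂ = 1.20 × 491/224 = 2.63 m/s.
Energy conservation along the streamline gives P₂ = P₁ − ½ρ(v₂² − v₁²) − ρg(h₂ − h₁).
P₂ = 281000 + ½·848·(1.20² − 2.63²) − 848·9.81·(+7.13) = 281000 + (-2320) − (59300) = 219000 Pa.

219 kPa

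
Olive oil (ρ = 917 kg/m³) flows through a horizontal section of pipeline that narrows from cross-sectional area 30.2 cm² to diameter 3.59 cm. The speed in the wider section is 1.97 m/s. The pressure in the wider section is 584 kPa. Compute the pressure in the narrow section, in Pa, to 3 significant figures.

Mass conservation (A₁v₁ = A₂v₂) gives v₂ = 1.97 × 30.2/10.1 = 5.88 m/s.
Bernoulli (h₁ = h₂): P₁ − P₂ = ½ρ(v₂² − v₁²).
P₂ = P₁ − ½ρ(v₂² − v₁²) = 584000 − ½·917·(5.88² − 1.97²) = 584000 − 14100 = 570000 Pa.

P₂ ≈ 570000 Pa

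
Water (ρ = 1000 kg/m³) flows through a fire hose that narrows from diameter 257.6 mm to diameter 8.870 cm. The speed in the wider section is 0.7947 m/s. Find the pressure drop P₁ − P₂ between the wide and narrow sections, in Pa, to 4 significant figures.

Continuity gives A₁v₁ = A₂v₂, so v₂ = (521.2 cm²)/(61.79 cm²) × 0.7947 m/s = 6.703 m/s.
Along the horizontal streamline, P + ½ρv² is constant.
P₁ − P₂ = ½·1000·(6.703² − 0.7947²) = ½·1000·44.29 = 22150 Pa.

ΔP ≈ 22150 Pa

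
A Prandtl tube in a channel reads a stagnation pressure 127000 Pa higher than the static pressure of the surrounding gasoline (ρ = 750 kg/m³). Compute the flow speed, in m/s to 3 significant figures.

The dynamic pressure equals the rise in static pressure at the stagnation point: ΔP = ½ρv².
v = √(2ΔP/ρ) = √(2·127000/750) = 18.4 m/s.

18.4 m/s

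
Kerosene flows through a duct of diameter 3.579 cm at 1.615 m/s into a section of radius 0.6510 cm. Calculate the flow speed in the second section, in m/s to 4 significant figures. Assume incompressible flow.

v₂ ≈ 12.20 m/s

The volume flow rate is constant, so v₂ = (A₁/A₂)v₁ = (10.06/1.331)·1.615 = 12.20 m/s.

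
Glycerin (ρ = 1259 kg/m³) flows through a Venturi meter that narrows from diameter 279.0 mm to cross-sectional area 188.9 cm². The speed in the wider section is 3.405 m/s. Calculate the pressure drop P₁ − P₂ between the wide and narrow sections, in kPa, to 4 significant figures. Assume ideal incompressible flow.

ΔP = 69.15 kPa

Continuity gives A₁v₁ = A₂v₂, so v₂ = (611.4 cm²)/(188.9 cm²) × 3.405 m/s = 11.02 m/s.
Along the horizontal streamline, P + ½ρv² is constant.
P₁ − P₂ = ½·1259·(11.02² − 3.405²) = ½·1259·109.8 = 69150 Pa.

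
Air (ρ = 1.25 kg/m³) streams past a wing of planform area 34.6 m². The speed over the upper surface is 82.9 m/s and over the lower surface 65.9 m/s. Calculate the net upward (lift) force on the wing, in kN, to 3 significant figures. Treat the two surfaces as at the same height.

F ≈ 54.7 kN

With equal heights on the two surfaces, Bernoulli gives P_lower − P_upper = ½ρ(v_upper² − v_lower²).
ΔP = ½·1.25·(82.9² − 65.9²) = 1580 Pa.
Lift = ΔP · A = 1580 × 34.6 = 54700 N.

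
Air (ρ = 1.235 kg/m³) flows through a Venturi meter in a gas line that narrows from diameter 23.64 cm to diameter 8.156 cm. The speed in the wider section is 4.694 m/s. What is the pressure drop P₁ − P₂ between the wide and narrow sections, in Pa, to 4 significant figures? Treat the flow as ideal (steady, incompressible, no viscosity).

Continuity gives A₁v₁ = A₂v₂, so v₂ = (438.9 cm²)/(52.24 cm²) × 4.694 m/s = 39.44 m/s.
With no height change, Bernoulli's equation is P₁ + ½ρv₁² = P₂ + ½ρv₂².
P₁ − P₂ = ½·1.235·(39.44² − 4.694²) = ½·1.235·1533 = 946.7 Pa.

ΔP ≈ 946.7 Pa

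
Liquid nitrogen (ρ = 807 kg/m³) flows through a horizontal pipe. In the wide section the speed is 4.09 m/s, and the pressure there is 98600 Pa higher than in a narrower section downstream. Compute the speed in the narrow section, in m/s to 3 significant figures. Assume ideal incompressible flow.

v₂ ≈ 16.2 m/s

With h₁ = h₂, rearranging Bernoulli gives v₂ = √(v₁² + 2ΔP/ρ).
v₂ = √(4.09² + 2·98600/807) = √(16.7 + 244) = 16.2 m/s.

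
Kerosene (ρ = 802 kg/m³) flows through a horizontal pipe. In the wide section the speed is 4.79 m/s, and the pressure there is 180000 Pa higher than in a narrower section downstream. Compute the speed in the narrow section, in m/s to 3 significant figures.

Horizontal Bernoulli: P₁ + ½ρv₁² = P₂ + ½ρv₂², so v₂² = v₁² + 2(P₁ − P₂)/ρ.
v₂ = √(4.79² + 2·180000/802) = √(22.9 + 449) = 21.7 m/s.

21.7 m/s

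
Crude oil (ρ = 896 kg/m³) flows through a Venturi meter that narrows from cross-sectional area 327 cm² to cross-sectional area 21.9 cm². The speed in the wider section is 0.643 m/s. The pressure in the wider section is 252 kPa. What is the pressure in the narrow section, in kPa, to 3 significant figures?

Mass conservation (A₁v₁ = A₂v₂) gives v₂ = 0.643 × 327/21.9 = 9.60 m/s.
Along the horizontal streamline, P + ½ρv² is constant.
P₂ = P₁ − ½ρ(v₂² − v₁²) = 252000 − ½·896·(9.60² − 0.643²) = 252000 − 41100 = 211000 Pa.

P₂ ≈ 211 kPa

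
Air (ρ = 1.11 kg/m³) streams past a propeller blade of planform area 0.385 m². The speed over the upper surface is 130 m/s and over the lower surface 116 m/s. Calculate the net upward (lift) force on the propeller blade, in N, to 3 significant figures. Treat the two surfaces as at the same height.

From P + ½ρv² = const at equal height, P_low − P_up = ½ρ(v_up² − v_low²).
ΔP = ½·1.11·(130² − 116²) = 1910 Pa.
Lift = ΔP · A = 1910 × 0.385 = 736 N.

F ≈ 736 N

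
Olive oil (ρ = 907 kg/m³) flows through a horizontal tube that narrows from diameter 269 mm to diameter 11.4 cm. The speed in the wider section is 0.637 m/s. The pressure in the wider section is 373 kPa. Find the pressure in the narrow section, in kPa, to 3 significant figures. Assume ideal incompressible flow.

The volume flow rate is constant, so v₂ = (A₁/A₂)v₁ = (568/102)·0.637 = 3.55 m/s.
Along the horizontal streamline, P + ½ρv² is constant.
P₂ = P₁ − ½ρ(v₂² − v₁²) = 373000 − ½·907·(3.55² − 0.637²) = 373000 − 5520 = 367000 Pa.

P₂ = 367 kPa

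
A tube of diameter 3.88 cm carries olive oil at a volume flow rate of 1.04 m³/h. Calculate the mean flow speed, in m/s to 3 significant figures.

Q = 1.04 m³/h = 0.000289 m³/s.
v = Q/A = 0.000289 / 0.00118 = 0.244 m/s.

v ≈ 0.244 m/s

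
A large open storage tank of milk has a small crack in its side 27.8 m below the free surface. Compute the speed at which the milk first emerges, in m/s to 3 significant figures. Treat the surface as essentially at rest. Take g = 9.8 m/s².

The surface is effectively still and both ends are open, so ½v² = gh and v = √(2·9.8·27.8) = 23.3 m/s.

v ≈ 23.3 m/s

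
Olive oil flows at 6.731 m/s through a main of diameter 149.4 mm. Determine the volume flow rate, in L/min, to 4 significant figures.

Q ≈ 7080 L/min

Q = A·v = 0.01753 m² × 6.731 m/s = 0.1180 m³/s.
Converting: 0.1180 m³/s × 60000 = 7080 L/min.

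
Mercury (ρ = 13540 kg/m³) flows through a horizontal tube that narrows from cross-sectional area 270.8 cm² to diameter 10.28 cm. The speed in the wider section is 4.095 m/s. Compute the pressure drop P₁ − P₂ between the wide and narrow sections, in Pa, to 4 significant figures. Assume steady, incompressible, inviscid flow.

ΔP ≈ 1095000 Pa

Continuity gives A₁v₁ = A₂v₂, so v₂ = (270.8 cm²)/(83.00 cm²) × 4.095 m/s = 13.36 m/s.
With no height change, Bernoulli's equation is P₁ + ½ρv₁² = P₂ + ½ρv₂².
P₁ − P₂ = ½·13540·(13.36² − 4.095²) = ½·13540·161.7 = 1095000 Pa.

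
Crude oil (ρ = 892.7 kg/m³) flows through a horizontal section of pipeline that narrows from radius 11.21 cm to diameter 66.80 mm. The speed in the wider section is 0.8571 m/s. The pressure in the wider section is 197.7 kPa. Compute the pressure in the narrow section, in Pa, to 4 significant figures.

By continuity, v₂ = v₁·A₁/A₂ = 0.8571·(394.8/35.05) = 9.655 m/s.
Bernoulli (h₁ = h₂): P₁ − P₂ = ½ρ(v₂² − v₁²).
P₂ = P₁ − ½ρ(v₂² − v₁²) = 197700 − ½·892.7·(9.655² − 0.8571²) = 197700 − 41280 = 156400 Pa.

156400 Pa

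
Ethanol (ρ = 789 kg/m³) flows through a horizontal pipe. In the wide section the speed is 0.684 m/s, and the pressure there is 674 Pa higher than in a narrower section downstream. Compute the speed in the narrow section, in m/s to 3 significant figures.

v₂ ≈ 1.48 m/s

Along the level pipe P + ½ρv² is conserved, hence v₂² = v₁² + 2(P₁ − P₂)/ρ.
v₂ = √(0.684² + 2·674/789) = √(0.468 + 1.71) = 1.48 m/s.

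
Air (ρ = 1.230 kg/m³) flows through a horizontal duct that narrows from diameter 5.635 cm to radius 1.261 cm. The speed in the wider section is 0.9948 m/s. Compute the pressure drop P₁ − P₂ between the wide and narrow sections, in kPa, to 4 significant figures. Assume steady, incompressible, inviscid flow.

ΔP ≈ 0.01456 kPa

The volume flow rate is constant, so v₂ = (A₁/A₂)v₁ = (24.94/4.996)·0.9948 = 4.966 m/s.
The pipe is horizontal, so Bernoulli reduces to P₁ + ½ρv₁² = P₂ + ½ρv₂².
P₁ − P₂ = ½·1.230·(4.966² − 0.9948²) = ½·1.230·23.67 = 14.56 Pa.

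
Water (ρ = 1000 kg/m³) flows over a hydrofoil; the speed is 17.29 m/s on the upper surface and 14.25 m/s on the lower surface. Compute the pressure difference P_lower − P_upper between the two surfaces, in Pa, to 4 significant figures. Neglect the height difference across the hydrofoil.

Bernoulli (same height): P_lower − P_upper = ½ρ(v_upper² − v_lower²).
ΔP = ½·1000·(17.29² − 14.25²) = 47940 Pa.

47940 Pa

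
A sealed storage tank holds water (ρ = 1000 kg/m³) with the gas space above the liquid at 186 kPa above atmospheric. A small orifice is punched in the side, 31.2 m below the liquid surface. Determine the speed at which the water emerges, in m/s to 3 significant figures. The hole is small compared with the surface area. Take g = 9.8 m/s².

v ≈ 31.4 m/s

Take point 1 at the surface (v₁ ≈ 0) and point 2 at the hole (at atmospheric pressure). Bernoulli: P₁ + ρg h = P_atm + ½ρv₂².
With P₁ − P_atm = 186000 Pa, v₂ = √(2gh + 2ΔP/ρ) = √(2·9.8·31.2 + 2·186000/1000) = 31.4 m/s.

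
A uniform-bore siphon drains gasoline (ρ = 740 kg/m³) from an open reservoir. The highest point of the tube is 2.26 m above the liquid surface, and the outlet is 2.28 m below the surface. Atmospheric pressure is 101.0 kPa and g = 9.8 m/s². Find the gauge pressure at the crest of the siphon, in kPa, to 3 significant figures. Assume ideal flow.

The outlet speed comes from Torricelli: v = √(2g·2.28) = 6.68 m/s.
With constant cross-section the crest speed equals v; applying Bernoulli from the surface up to the crest, P_top = P_atm − ½ρv² − ρg·h_top.
P_top = 101000 − ½·740·6.68² − 740·9.8·2.26 = 68100 Pa. So P_gauge = P_top − P_atm = -32900 Pa.

-32.9 kPa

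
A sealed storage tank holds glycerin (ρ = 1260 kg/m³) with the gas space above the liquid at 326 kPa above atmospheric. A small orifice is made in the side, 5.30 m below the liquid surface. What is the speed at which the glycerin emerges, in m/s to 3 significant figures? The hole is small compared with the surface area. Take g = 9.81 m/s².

Take point 1 at the surface (v₁ ≈ 0) and point 2 at the hole (at atmospheric pressure). Bernoulli: P₁ + ρg h = P_atm + ½ρv₂².
With P₁ − P_atm = 326000 Pa, v₂ = √(2gh + 2ΔP/ρ) = √(2·9.81·5.30 + 2·326000/1260) = 24.9 m/s.

v ≈ 24.9 m/s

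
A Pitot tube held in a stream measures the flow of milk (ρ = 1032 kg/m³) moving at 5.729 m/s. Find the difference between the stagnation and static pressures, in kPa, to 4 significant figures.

ΔP ≈ 16.94 kPa

The dynamic pressure equals the rise in static pressure at the stagnation point: ΔP = ½ρv².
ΔP = ½·1032·5.729² = 16940 Pa.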